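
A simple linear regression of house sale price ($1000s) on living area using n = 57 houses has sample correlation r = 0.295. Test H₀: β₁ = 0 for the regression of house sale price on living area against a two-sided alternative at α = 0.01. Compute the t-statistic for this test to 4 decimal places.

t = 2.2897

t = r·√(n − 2)/√(1 − r²) = 0.295·√55/√0.912975 = 2.2897.
df = n − 2 = 55.
Two-sided p ≈ 0.0259, which is ≥ 0.01, so fail to reject H₀.
The data do not give significant evidence of a linear association between living area and house sale price.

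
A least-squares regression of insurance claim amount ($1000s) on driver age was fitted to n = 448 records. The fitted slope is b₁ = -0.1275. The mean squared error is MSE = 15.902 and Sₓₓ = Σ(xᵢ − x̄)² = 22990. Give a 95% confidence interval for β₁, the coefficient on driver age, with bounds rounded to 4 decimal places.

SE(b₁) = √(MSE/Sₓₓ) = √(15.902/22990) = 0.0263.
df = n − 2 = 446.
t* = t_{0.025, 446} = 1.965297.
Margin = t* × SE = 1.965297 × 0.0263 = 0.051687.
CI: -0.1275 ± 0.051687 → (-0.1792, -0.0758).
With 95% confidence, each one-unit increase in driver age is associated with a change of between -0.1792 and -0.0758 $1000s in insurance claim amount.

(-0.1792, -0.0758)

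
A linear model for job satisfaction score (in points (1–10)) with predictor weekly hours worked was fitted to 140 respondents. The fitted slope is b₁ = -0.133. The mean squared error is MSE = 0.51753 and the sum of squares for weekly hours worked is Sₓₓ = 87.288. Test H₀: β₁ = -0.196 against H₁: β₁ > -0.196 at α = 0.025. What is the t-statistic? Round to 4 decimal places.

SE(b₁) = √(MSE/Sₓₓ) = √(0.51753/87.288) = 0.077.
t = (-0.133 − (-0.196)) / 0.077 = 0.8182.
df = n − 2 = 138.
One-sided p ≈ 0.2073, which is ≥ 0.025, so fail to reject H₀.
The data do not give significant evidence that the true slope on weekly hours worked exceeds -0.196 points (1–10) per unit.

t = 0.8182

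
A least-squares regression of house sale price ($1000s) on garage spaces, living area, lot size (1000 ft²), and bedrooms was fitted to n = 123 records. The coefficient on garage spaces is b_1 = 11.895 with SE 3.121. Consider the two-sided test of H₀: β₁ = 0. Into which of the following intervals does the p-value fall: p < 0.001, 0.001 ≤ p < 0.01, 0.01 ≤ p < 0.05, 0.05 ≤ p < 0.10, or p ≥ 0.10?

p < 0.001

t = 11.895 / 3.121 = 3.811.
df = n − k − 1 = 123 − 4 − 1 = 118.
Two-sided p = 2·P(T_{118} > |t|) ≈ 0.0002.
So p < 0.001.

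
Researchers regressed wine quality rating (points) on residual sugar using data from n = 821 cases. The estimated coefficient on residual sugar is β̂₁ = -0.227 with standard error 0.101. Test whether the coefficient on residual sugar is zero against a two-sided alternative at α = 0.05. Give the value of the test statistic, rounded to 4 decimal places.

H₀: β₁ = 0 vs H₁: β₁ ≠ 0.
t = (β̂₁ − β₁⁰)/SE = -0.227 / 0.101 = -2.2475.
df = n − 2 = 821 − 2 = 819.
Two-sided p ≈ 0.0249, which is < 0.05, so reject H₀.
There is evidence that residual sugar is associated with wine quality rating.

t = -2.2475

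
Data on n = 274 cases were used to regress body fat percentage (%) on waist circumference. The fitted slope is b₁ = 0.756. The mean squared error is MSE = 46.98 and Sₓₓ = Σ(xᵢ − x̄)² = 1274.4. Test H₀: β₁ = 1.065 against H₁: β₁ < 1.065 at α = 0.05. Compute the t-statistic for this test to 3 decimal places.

SE(b₁) = √(MSE/Sₓₓ) = √(46.98/1274.4) = 0.192001.
t = (0.756 − 1.065) / 0.192001 = -1.609.
df = n − 2 = 272.
One-sided p ≈ 0.0543, which is ≥ 0.05, so fail to reject H₀.
The data do not give significant evidence that the true slope on waist circumference is below 1.065 % per unit.

t = -1.609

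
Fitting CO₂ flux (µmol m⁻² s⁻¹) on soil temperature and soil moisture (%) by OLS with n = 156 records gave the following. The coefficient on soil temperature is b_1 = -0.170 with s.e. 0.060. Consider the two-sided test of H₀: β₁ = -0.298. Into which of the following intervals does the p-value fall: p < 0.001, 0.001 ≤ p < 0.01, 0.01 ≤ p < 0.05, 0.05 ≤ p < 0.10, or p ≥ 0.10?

t = (-0.170 − (-0.298)) / 0.060 = 2.133.
df = n − k − 1 = 156 − 2 − 1 = 153.
Two-sided p = 2·P(T_{153} > |t|) ≈ 0.0345.
So 0.01 ≤ p < 0.05.

0.01 ≤ p < 0.05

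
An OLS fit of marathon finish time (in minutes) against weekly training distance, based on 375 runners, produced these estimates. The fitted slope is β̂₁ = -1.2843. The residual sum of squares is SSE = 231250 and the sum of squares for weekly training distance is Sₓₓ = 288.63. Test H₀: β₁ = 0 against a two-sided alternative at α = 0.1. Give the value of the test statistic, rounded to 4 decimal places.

MSE = SSE/(n − 2) = 231250/373 = 619.973.
SE(β̂₁) = √(MSE/Sₓₓ) = √(619.973/288.63) = 1.4656.
t = -1.2843 / 1.4656 = -0.8763.
df = n − 2 = 373.
Two-sided p ≈ 0.3814, which is ≥ 0.1, so fail to reject H₀.
The data do not give significant evidence of an association between weekly training distance and marathon finish time.

t = -0.8763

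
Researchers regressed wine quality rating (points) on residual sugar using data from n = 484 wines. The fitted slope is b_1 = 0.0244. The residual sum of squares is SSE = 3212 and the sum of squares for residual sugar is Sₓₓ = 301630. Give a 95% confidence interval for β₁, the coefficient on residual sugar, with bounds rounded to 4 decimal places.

(0.0152, 0.0336)

MSE = SSE/(n − 2) = 3212/482 = 6.6639.
SE(b_1) = √(MSE/Sₓₓ) = √(6.6639/301630) = 0.00470032.
df = n − 2 = 482.
t* = t_{0.025, 482} = 1.964898.
Margin = t* × SE = 1.964898 × 0.00470032 = 0.009236.
CI: 0.0244 ± 0.009236 → (0.0152, 0.0336).
With 95% confidence, each one-unit increase in residual sugar is associated with a change of between 0.0152 and 0.0336 points in wine quality rating.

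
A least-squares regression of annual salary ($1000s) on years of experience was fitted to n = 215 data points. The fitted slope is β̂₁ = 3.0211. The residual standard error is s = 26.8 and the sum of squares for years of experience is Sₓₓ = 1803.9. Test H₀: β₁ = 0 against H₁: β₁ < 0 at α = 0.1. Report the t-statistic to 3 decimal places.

SE(β̂₁) = s/√Sₓₓ = 26.8/√1803.9 = 0.630999.
t = 3.0211 / 0.630999 = 4.788.
df = n − 2 = 213.
One-sided p ≈ 1.0000, which is ≥ 0.1, so fail to reject H₀.
The data do not give significant evidence that the true slope on years of experience is negative.

t = 4.788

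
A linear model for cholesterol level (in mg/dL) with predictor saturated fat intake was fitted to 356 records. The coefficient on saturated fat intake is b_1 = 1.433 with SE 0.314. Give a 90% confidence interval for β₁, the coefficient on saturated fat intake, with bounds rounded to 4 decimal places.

(0.9152, 1.9508)

df = n − 2 = 356 − 2 = 354.
t* = t_{0.05, 354} = 1.649169.
Margin = t* × SE = 1.649169 × 0.314 = 0.517839.
CI: 1.433 ± 0.517839 → (0.9152, 1.9508).
With 90% confidence, each one-unit increase in saturated fat intake is associated with a change of between 0.9152 and 1.9508 mg/dL in cholesterol level.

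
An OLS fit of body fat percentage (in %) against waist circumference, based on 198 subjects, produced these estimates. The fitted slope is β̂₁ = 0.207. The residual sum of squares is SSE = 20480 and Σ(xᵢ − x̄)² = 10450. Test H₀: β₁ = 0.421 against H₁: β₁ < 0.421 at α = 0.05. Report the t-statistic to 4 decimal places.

MSE = SSE/(n − 2) = 20480/196 = 104.49.
SE(β̂₁) = √(MSE/Sₓₓ) = √(104.49/10450) = 0.0999951.
t = (0.207 − 0.421) / 0.0999951 = -2.1401.
df = n − 2 = 196.
One-sided p ≈ 0.0168, which is < 0.05, so reject H₀.
There is evidence that the true slope on waist circumference is below 0.421 % per unit.

t = -2.1401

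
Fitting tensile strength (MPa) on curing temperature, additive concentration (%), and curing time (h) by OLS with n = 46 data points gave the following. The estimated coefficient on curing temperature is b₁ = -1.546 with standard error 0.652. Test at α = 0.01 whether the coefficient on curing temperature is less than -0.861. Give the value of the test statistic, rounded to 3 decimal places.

H₀: β₁ = -0.861 vs H₁: β₁ < -0.861.
t = (b₁ − β₁⁰)/SE = (-1.546 − (-0.861)) / 0.652 = -1.051.
df = n − k − 1 = 46 − 3 − 1 = 42.
One-sided p ≈ 0.1497, which is ≥ 0.01, so fail to reject H₀.
The data do not give significant evidence that the true slope on curing temperature is below -0.861 MPa per unit, holding the other predictors fixed.

t = -1.051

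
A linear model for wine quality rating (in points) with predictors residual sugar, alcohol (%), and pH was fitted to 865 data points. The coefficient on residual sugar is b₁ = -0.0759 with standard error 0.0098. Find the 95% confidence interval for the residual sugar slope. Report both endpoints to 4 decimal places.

df = n − k − 1 = 865 − 3 − 1 = 861.
t* = t_{0.025, 861} = 1.962723.
Margin = t* × SE = 1.962723 × 0.0098 = 0.019235.
CI: -0.0759 ± 0.019235 → (-0.0951, -0.0567).
With 95% confidence, each one-unit increase in residual sugar is associated with a change of between -0.0951 and -0.0567 points in wine quality rating, holding the other predictors fixed.

(-0.0951, -0.0567)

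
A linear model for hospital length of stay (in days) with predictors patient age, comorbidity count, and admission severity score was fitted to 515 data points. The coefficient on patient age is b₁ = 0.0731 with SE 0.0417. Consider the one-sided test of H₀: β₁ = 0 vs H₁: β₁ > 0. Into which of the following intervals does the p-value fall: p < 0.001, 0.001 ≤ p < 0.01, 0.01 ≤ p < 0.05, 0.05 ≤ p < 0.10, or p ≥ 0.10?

0.01 ≤ p < 0.05

t = 0.0731 / 0.0417 = 1.753.
df = n − k − 1 = 515 − 3 − 1 = 511.
One-sided p = P(T_{511} > t) ≈ 0.0401.
So 0.01 ≤ p < 0.05.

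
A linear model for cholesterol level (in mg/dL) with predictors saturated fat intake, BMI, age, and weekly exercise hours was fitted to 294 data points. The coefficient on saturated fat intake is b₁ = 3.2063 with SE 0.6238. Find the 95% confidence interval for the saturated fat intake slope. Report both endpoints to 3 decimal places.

df = n − k − 1 = 294 − 4 − 1 = 289.
t* = t_{0.025, 289} = 1.968206.
Margin = t* × SE = 1.968206 × 0.6238 = 1.22777.
CI: 3.2063 ± 1.22777 → (1.979, 4.434).
With 95% confidence, each one-unit increase in saturated fat intake is associated with a change of between 1.979 and 4.434 mg/dL in cholesterol level, holding the other predictors fixed.

(1.979, 4.434)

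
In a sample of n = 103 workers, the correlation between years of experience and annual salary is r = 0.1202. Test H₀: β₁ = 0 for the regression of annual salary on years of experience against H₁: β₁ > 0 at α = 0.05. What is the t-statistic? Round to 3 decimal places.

t = r·√(n − 2)/√(1 − r²) = 0.1202·√101/√0.985552 = 1.217.
df = n − 2 = 101.
One-sided p ≈ 0.1133, which is ≥ 0.05, so fail to reject H₀.
The data do not give significant evidence of a linear association between years of experience and annual salary.

t = 1.217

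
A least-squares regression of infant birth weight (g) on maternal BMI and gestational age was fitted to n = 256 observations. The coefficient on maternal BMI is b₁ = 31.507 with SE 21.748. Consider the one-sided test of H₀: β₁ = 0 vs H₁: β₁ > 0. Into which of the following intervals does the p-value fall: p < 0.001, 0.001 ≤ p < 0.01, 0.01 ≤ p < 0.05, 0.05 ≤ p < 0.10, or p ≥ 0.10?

t = 31.507 / 21.748 = 1.449.
df = n − k − 1 = 256 − 2 − 1 = 253.
One-sided p = P(T_{253} > t) ≈ 0.0743.
So 0.05 ≤ p < 0.10.

0.05 ≤ p < 0.10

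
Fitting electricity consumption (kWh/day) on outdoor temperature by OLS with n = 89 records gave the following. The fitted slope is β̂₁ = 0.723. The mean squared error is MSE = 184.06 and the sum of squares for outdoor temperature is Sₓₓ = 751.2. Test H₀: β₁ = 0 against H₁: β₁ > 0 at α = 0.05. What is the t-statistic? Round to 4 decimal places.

SE(β̂₁) = √(MSE/Sₓₓ) = √(184.06/751.2) = 0.494996.
t = 0.723 / 0.494996 = 1.4606.
df = n − 2 = 87.
One-sided p ≈ 0.0739, which is ≥ 0.05, so fail to reject H₀.
The data do not give significant evidence that the true slope on outdoor temperature is positive.

t = 1.4606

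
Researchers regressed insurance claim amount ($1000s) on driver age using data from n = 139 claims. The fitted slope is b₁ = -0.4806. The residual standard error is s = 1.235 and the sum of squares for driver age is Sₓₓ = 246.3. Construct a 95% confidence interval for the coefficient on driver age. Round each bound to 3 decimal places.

SE(b₁) = s/√Sₓₓ = 1.235/√246.3 = 0.0786928.
df = n − 2 = 137.
t* = t_{0.025, 137} = 1.977431.
Margin = t* × SE = 1.977431 × 0.0786928 = 0.15561.
CI: -0.4806 ± 0.15561 → (-0.636, -0.325).
With 95% confidence, each one-unit increase in driver age is associated with a change of between -0.636 and -0.325 $1000s in insurance claim amount.

(-0.636, -0.325)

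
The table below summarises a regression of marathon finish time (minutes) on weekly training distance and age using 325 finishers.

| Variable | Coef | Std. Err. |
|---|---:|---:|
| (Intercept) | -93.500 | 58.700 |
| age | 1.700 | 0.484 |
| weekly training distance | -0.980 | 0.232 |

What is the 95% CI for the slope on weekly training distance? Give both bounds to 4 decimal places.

(-1.4364, -0.5236)

Read off: b = -0.980, SE = 0.232 for weekly training distance.
df = n − k − 1 = 325 − 2 − 1 = 322.
t* = t_{0.025, 322} = 1.967359.
Margin = t* × SE = 1.967359 × 0.232 = 0.456427.
CI: -0.980 ± 0.456427 → (-1.4364, -0.5236).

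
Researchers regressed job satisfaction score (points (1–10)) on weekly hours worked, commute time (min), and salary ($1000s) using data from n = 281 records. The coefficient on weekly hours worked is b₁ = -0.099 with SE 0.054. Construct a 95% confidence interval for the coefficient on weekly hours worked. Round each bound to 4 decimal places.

df = n − k − 1 = 281 − 3 − 1 = 277.
t* = t_{0.025, 277} = 1.968565.
Margin = t* × SE = 1.968565 × 0.054 = 0.106303.
CI: -0.099 ± 0.106303 → (-0.2053, 0.0073).
With 95% confidence, each one-unit increase in weekly hours worked is associated with a change of between -0.2053 and 0.0073 points (1–10) in job satisfaction score, holding the other predictors fixed.

(-0.2053, 0.0073)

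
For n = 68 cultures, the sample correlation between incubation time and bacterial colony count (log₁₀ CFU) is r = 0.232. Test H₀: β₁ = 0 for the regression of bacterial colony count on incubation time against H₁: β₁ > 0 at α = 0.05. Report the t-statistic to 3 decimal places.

t = r·√(n − 2)/√(1 − r²) = 0.232·√66/√0.946176 = 1.938.
df = n − 2 = 66.
One-sided p ≈ 0.0285, which is < 0.05, so reject H₀.
There is evidence of a linear association between incubation time and bacterial colony count.

t = 1.938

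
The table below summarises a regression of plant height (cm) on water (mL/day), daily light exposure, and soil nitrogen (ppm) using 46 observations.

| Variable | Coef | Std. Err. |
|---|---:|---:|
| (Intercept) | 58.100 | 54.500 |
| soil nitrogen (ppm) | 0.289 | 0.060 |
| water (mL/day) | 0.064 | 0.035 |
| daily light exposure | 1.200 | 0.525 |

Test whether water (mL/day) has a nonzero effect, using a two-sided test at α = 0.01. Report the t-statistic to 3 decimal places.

t = 1.829

Read off: b = 0.064, SE = 0.035 for water (mL/day).
H₀: β₁ = 0 vs H₁: β₁ ≠ 0.
t = 0.064 / 0.035 = 1.829.
df = n − k − 1 = 46 − 3 − 1 = 42.
Two-sided p ≈ 0.0746, which is ≥ 0.01, so fail to reject H₀.
The data do not give significant evidence of an association between water (mL/day) and plant height, after adjusting for the other predictors.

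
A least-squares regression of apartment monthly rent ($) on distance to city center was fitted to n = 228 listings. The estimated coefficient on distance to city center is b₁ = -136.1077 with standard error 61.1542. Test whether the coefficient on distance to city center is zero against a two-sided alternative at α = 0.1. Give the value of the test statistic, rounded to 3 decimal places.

t = -2.226

H₀: β₁ = 0 vs H₁: β₁ ≠ 0.
t = (b₁ − β₁⁰)/SE = -136.1077 / 61.1542 = -2.226.
df = n − 2 = 228 − 2 = 226.
Two-sided p ≈ 0.0270, which is < 0.1, so reject H₀.
There is evidence that distance to city center is associated with apartment monthly rent.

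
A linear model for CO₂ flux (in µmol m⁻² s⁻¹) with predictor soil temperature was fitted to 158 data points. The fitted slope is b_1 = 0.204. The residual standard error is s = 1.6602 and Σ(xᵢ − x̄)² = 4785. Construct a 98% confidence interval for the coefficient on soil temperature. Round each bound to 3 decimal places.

(0.148, 0.260)

SE(b_1) = s/√Sₓₓ = 1.6602/√4785 = 0.0240005.
df = n − 2 = 156.
t* = t_{0.01, 156} = 2.350489.
Margin = t* × SE = 2.350489 × 0.0240005 = 0.05641.
CI: 0.204 ± 0.05641 → (0.148, 0.260).
With 98% confidence, each one-unit increase in soil temperature is associated with a change of between 0.148 and 0.260 µmol m⁻² s⁻¹ in CO₂ flux.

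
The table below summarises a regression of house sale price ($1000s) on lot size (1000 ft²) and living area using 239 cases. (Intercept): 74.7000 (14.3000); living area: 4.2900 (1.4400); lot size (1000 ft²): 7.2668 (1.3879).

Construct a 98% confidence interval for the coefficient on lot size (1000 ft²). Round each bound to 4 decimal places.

Read off: b = 7.2668, SE = 1.3879 for lot size (1000 ft²).
df = n − k − 1 = 239 − 2 − 1 = 236.
t* = t_{0.01, 236} = 2.342252.
Margin = t* × SE = 2.342252 × 1.3879 = 3.250812.
CI: 7.2668 ± 3.250812 → (4.0160, 10.5176).

(4.0160, 10.5176)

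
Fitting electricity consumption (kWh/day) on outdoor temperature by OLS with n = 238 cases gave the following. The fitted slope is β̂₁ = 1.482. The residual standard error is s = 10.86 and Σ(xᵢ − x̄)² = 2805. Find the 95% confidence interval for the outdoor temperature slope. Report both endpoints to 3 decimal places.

SE(β̂₁) = s/√Sₓₓ = 10.86/√2805 = 0.205052.
df = n − 2 = 236.
t* = t_{0.025, 236} = 1.970067.
Margin = t* × SE = 1.970067 × 0.205052 = 0.40397.
CI: 1.482 ± 0.40397 → (1.078, 1.886).
With 95% confidence, each one-unit increase in outdoor temperature is associated with a change of between 1.078 and 1.886 kWh/day in electricity consumption.

(1.078, 1.886)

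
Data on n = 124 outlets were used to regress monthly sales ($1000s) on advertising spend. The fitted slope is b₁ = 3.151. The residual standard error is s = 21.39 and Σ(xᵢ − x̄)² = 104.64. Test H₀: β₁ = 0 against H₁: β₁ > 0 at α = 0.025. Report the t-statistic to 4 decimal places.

t = 1.5069

SE(b₁) = s/√Sₓₓ = 21.39/√104.64 = 2.09104.
t = 3.151 / 2.09104 = 1.5069.
df = n − 2 = 122.
One-sided p ≈ 0.0672, which is ≥ 0.025, so fail to reject H₀.
The data do not give significant evidence that the true slope on advertising spend is positive.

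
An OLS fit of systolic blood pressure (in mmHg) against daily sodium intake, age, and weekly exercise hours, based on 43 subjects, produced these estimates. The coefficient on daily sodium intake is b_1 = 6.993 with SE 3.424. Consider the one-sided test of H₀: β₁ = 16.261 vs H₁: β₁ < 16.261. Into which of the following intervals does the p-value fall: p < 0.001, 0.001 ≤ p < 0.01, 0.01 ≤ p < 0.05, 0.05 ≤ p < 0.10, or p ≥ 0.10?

t = (6.993 − 16.261) / 3.424 = -2.707.
df = n − k − 1 = 43 − 3 − 1 = 39.
One-sided p = P(T_{39} < t) ≈ 0.0050.
So 0.001 ≤ p < 0.01.

0.001 ≤ p < 0.01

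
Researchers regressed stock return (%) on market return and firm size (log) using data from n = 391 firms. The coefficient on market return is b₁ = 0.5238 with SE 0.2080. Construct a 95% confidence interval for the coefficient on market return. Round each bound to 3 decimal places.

(0.115, 0.933)

df = n − k − 1 = 391 − 2 − 1 = 388.
t* = t_{0.025, 388} = 1.966097.
Margin = t* × SE = 1.966097 × 0.2080 = 0.40895.
CI: 0.5238 ± 0.40895 → (0.115, 0.933).
With 95% confidence, each one-unit increase in market return is associated with a change of between 0.115 and 0.933 % in stock return, holding the other predictors fixed.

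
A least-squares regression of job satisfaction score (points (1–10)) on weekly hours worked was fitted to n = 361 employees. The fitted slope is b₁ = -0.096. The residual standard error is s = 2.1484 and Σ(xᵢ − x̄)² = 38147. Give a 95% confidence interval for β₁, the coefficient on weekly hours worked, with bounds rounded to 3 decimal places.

SE(b₁) = s/√Sₓₓ = 2.1484/√38147 = 0.0109998.
df = n − 2 = 359.
t* = t_{0.025, 359} = 1.966594.
Margin = t* × SE = 1.966594 × 0.0109998 = 0.02163.
CI: -0.096 ± 0.02163 → (-0.118, -0.074).
With 95% confidence, each one-unit increase in weekly hours worked is associated with a change of between -0.118 and -0.074 points (1–10) in job satisfaction score.

(-0.118, -0.074)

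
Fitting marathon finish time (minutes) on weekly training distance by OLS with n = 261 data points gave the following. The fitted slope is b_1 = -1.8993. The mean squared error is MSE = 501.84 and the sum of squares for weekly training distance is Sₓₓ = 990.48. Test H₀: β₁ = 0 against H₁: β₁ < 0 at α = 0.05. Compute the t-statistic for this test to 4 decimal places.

SE(b_1) = √(MSE/Sₓₓ) = √(501.84/990.48) = 0.711803.
t = -1.8993 / 0.711803 = -2.6683.
df = n − 2 = 259.
One-sided p ≈ 0.0041, which is < 0.05, so reject H₀.
There is evidence that the true slope on weekly training distance is negative.

t = -2.6683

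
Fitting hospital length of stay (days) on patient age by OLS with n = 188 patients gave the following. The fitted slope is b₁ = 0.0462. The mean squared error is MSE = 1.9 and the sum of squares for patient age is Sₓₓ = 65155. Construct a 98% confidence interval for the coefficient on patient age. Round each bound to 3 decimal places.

SE(b₁) = √(MSE/Sₓₓ) = √(1.9/65155) = 0.00540011.
df = n − 2 = 186.
t* = t_{0.01, 186} = 2.346563.
Margin = t* × SE = 2.346563 × 0.00540011 = 0.01267.
CI: 0.0462 ± 0.01267 → (0.034, 0.059).
With 98% confidence, each one-unit increase in patient age is associated with a change of between 0.034 and 0.059 days in hospital length of stay.

(0.034, 0.059)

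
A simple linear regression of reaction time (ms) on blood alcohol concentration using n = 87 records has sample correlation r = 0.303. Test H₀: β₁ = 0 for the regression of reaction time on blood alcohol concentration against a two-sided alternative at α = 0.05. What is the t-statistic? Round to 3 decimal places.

t = r·√(n − 2)/√(1 − r²) = 0.303·√85/√0.908191 = 2.931.
df = n − 2 = 85.
Two-sided p ≈ 0.0043, which is < 0.05, so reject H₀.
There is evidence of a linear association between blood alcohol concentration and reaction time.

t = 2.931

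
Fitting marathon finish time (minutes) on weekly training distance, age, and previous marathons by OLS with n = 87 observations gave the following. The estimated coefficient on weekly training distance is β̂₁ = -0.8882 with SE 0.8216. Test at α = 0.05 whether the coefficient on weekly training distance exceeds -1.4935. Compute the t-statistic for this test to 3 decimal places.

t = 0.737

H₀: β₁ = -1.4935 vs H₁: β₁ > -1.4935.
t = (β̂₁ − β₁⁰)/SE = (-0.8882 − (-1.4935)) / 0.8216 = 0.737.
df = n − k − 1 = 87 − 3 − 1 = 83.
One-sided p ≈ 0.2317, which is ≥ 0.05, so fail to reject H₀.
The data do not give significant evidence that the true slope on weekly training distance exceeds -1.4935 minutes per unit, holding the other predictors fixed.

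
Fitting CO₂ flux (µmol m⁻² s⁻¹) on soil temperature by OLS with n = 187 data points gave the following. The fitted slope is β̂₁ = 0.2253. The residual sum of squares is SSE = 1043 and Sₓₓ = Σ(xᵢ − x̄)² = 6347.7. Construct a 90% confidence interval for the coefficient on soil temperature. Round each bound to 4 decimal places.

(0.1760, 0.2746)

MSE = SSE/(n − 2) = 1043/185 = 5.63784.
SE(β̂₁) = √(MSE/Sₓₓ) = √(5.63784/6347.7) = 0.0298022.
df = n − 2 = 185.
t* = t_{0.05, 185} = 1.653132.
Margin = t* × SE = 1.653132 × 0.0298022 = 0.049267.
CI: 0.2253 ± 0.049267 → (0.1760, 0.2746).
With 90% confidence, each one-unit increase in soil temperature is associated with a change of between 0.1760 and 0.2746 µmol m⁻² s⁻¹ in CO₂ flux.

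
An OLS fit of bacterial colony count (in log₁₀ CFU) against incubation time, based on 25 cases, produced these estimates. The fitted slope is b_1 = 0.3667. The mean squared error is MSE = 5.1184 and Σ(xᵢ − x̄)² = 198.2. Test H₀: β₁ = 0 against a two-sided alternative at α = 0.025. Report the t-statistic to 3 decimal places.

SE(b_1) = √(MSE/Sₓₓ) = √(5.1184/198.2) = 0.1607.
t = 0.3667 / 0.1607 = 2.282.
df = n − 2 = 23.
Two-sided p ≈ 0.0321, which is ≥ 0.025, so fail to reject H₀.
The data do not give significant evidence of an association between incubation time and bacterial colony count.

t = 2.282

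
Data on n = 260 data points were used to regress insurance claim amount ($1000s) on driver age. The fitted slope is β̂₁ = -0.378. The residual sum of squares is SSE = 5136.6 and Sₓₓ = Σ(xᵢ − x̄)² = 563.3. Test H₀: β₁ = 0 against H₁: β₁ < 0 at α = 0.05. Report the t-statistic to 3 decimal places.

MSE = SSE/(n − 2) = 5136.6/258 = 19.9093.
SE(β̂₁) = √(MSE/Sₓₓ) = √(19.9093/563.3) = 0.188.
t = -0.378 / 0.188 = -2.011.
df = n − 2 = 258.
One-sided p ≈ 0.0227, which is < 0.05, so reject H₀.
There is evidence that the true slope on driver age is negative.

t = -2.011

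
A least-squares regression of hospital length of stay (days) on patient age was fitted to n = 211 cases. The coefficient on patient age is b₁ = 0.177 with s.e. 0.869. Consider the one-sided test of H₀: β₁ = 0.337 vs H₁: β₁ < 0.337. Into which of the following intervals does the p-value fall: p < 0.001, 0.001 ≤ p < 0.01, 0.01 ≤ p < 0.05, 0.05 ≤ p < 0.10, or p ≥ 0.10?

p ≥ 0.10

t = (0.177 − 0.337) / 0.869 = -0.184.
df = n − 2 = 211 − 2 = 209.
One-sided p = P(T_{209} < t) ≈ 0.4270.
So p ≥ 0.10.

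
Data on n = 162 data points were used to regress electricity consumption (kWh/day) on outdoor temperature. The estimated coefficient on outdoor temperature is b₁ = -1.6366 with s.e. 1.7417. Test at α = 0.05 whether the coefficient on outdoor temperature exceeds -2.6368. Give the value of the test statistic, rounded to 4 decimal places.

t = 0.5743

H₀: β₁ = -2.6368 vs H₁: β₁ > -2.6368.
t = (b₁ − β₁⁰)/SE = (-1.6366 − (-2.6368)) / 1.7417 = 0.5743.
df = n − 2 = 162 − 2 = 160.
One-sided p ≈ 0.2833, which is ≥ 0.05, so fail to reject H₀.
The data do not give significant evidence that the true slope on outdoor temperature exceeds -2.6368 kWh/day per unit.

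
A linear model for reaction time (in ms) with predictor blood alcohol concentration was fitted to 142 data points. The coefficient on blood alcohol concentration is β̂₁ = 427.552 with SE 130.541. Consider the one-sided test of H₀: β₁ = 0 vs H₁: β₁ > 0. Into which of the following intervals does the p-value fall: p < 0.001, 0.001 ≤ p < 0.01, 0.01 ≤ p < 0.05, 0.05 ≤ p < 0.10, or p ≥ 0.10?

p < 0.001

t = 427.552 / 130.541 = 3.275.
df = n − 2 = 142 − 2 = 140.
One-sided p = P(T_{140} > t) ≈ 0.0007.
So p < 0.001.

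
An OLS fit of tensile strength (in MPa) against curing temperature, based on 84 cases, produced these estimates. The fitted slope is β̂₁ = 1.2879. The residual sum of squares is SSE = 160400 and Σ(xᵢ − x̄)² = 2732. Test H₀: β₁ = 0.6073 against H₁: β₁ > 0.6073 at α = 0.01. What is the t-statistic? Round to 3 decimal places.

MSE = SSE/(n − 2) = 160400/82 = 1956.1.
SE(β̂₁) = √(MSE/Sₓₓ) = √(1956.1/2732) = 0.846165.
t = (1.2879 − 0.6073) / 0.846165 = 0.804.
df = n − 2 = 82.
One-sided p ≈ 0.2118, which is ≥ 0.01, so fail to reject H₀.
The data do not give significant evidence that the true slope on curing temperature exceeds 0.6073 MPa per unit.

t = 0.804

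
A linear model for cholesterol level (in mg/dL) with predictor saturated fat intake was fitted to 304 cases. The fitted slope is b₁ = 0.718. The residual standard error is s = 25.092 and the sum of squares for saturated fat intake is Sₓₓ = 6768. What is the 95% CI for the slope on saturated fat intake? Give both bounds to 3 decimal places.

SE(b₁) = s/√Sₓₓ = 25.092/√6768 = 0.305004.
df = n − 2 = 302.
t* = t_{0.025, 302} = 1.96785.
Margin = t* × SE = 1.96785 × 0.305004 = 0.60020.
CI: 0.718 ± 0.60020 → (0.118, 1.318).
With 95% confidence, each one-unit increase in saturated fat intake is associated with a change of between 0.118 and 1.318 mg/dL in cholesterol level.

(0.118, 1.318)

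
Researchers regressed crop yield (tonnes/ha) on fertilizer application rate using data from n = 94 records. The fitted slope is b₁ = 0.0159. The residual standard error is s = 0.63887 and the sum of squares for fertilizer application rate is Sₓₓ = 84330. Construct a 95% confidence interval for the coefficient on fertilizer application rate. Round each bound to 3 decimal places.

(0.012, 0.020)

SE(b₁) = s/√Sₓₓ = 0.63887/√84330 = 0.00219999.
df = n − 2 = 92.
t* = t_{0.025, 92} = 1.986086.
Margin = t* × SE = 1.986086 × 0.00219999 = 0.00437.
CI: 0.0159 ± 0.00437 → (0.012, 0.020).
With 95% confidence, each one-unit increase in fertilizer application rate is associated with a change of between 0.012 and 0.020 tonnes/ha in crop yield.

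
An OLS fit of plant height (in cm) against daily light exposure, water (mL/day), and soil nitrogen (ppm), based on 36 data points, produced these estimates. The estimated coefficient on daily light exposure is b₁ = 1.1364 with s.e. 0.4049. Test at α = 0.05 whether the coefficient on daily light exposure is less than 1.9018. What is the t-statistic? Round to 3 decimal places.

t = -1.890

H₀: β₁ = 1.9018 vs H₁: β₁ < 1.9018.
t = (b₁ − β₁⁰)/SE = (1.1364 − 1.9018) / 0.4049 = -1.890.
df = n − k − 1 = 36 − 3 − 1 = 32.
One-sided p ≈ 0.0339, which is < 0.05, so reject H₀.
There is evidence that the true slope on daily light exposure is below 1.9018 cm per unit, holding the other predictors fixed.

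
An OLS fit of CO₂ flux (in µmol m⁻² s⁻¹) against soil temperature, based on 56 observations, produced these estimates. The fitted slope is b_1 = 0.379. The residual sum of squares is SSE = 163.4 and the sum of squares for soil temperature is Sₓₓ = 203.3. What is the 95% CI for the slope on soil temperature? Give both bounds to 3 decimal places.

MSE = SSE/(n − 2) = 163.4/54 = 3.02593.
SE(b_1) = √(MSE/Sₓₓ) = √(3.02593/203.3) = 0.122.
df = n − 2 = 54.
t* = t_{0.025, 54} = 2.004879.
Margin = t* × SE = 2.004879 × 0.122 = 0.24460.
CI: 0.379 ± 0.24460 → (0.134, 0.624).
With 95% confidence, each one-unit increase in soil temperature is associated with a change of between 0.134 and 0.624 µmol m⁻² s⁻¹ in CO₂ flux.

(0.134, 0.624)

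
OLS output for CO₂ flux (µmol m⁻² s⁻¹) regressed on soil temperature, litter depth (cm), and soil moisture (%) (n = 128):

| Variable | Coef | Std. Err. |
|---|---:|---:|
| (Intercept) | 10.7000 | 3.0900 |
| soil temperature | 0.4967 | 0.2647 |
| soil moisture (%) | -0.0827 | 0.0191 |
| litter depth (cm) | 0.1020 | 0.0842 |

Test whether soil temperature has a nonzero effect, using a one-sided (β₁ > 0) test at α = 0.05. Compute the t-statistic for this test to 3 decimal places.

t = 1.876

Read off: b = 0.4967, SE = 0.2647 for soil temperature.
H₀: β₁ = 0 vs H₁: β₁ > 0.
t = 0.4967 / 0.2647 = 1.876.
df = n − k − 1 = 128 − 3 − 1 = 124.
One-sided p ≈ 0.0315, which is < 0.05, so reject H₀.
There is evidence that the true slope on soil temperature is positive, holding the other predictors fixed.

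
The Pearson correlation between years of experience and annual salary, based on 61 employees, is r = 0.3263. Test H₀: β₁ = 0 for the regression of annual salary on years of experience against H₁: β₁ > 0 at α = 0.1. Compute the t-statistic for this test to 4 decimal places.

t = 2.6515

t = r·√(n − 2)/√(1 − r²) = 0.3263·√59/√0.893528 = 2.6515.
df = n − 2 = 59.
One-sided p ≈ 0.0051, which is < 0.1, so reject H₀.
There is evidence of a linear association between years of experience and annual salary.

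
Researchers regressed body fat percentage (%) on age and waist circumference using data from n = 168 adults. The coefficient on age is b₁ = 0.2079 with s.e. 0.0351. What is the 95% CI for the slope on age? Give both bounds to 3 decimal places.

(0.139, 0.277)

df = n − k − 1 = 168 − 2 − 1 = 165.
t* = t_{0.025, 165} = 1.974446.
Margin = t* × SE = 1.974446 × 0.0351 = 0.06930.
CI: 0.2079 ± 0.06930 → (0.139, 0.277).
With 95% confidence, each one-unit increase in age is associated with a change of between 0.139 and 0.277 % in body fat percentage, holding the other predictors fixed.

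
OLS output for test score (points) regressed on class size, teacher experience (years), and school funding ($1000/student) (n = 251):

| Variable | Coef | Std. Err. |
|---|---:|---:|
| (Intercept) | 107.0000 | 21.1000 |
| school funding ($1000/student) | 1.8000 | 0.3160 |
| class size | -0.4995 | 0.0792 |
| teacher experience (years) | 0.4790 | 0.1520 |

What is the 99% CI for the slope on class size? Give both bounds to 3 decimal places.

Read off: b = -0.4995, SE = 0.0792 for class size.
df = n − k − 1 = 251 − 3 − 1 = 247.
t* = t_{0.005, 247} = 2.59588.
Margin = t* × SE = 2.59588 × 0.0792 = 0.20559.
CI: -0.4995 ± 0.20559 → (-0.705, -0.294).

(-0.705, -0.294)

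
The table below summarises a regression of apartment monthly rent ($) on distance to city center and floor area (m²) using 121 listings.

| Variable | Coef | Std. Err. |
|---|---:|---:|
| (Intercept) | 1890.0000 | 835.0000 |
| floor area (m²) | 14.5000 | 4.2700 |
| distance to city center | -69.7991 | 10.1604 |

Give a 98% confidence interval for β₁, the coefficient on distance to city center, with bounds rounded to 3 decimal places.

(-93.761, -45.837)

Read off: b = -69.7991, SE = 10.1604 for distance to city center.
df = n − k − 1 = 121 − 2 − 1 = 118.
t* = t_{0.01, 118} = 2.358365.
Margin = t* × SE = 2.358365 × 10.1604 = 23.96193.
CI: -69.7991 ± 23.96193 → (-93.761, -45.837).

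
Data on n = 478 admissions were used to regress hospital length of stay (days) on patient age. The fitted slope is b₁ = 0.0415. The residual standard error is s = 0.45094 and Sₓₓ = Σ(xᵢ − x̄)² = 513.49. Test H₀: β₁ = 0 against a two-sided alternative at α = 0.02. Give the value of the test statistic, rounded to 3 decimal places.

SE(b₁) = s/√Sₓₓ = 0.45094/√513.49 = 0.0199.
t = 0.0415 / 0.0199 = 2.085.
df = n − 2 = 476.
Two-sided p ≈ 0.0376, which is ≥ 0.02, so fail to reject H₀.
The data do not give significant evidence of an association between patient age and hospital length of stay.

t = 2.085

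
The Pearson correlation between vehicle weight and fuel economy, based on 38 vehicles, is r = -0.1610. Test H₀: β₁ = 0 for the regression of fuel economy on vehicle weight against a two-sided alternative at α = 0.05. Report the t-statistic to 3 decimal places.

t = -0.979

t = r·√(n − 2)/√(1 − r²) = -0.1610·√36/√0.974079 = -0.979.
df = n − 2 = 36.
Two-sided p ≈ 0.3342, which is ≥ 0.05, so fail to reject H₀.
The data do not give significant evidence of a linear association between vehicle weight and fuel economy.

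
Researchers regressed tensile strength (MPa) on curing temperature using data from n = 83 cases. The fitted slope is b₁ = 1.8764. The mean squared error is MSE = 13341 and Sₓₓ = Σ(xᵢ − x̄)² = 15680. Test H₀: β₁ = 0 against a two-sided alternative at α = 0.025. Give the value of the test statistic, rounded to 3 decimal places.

t = 2.034

SE(b₁) = √(MSE/Sₓₓ) = √(13341/15680) = 0.922404.
t = 1.8764 / 0.922404 = 2.034.
df = n − 2 = 81.
Two-sided p ≈ 0.0452, which is ≥ 0.025, so fail to reject H₀.
The data do not give significant evidence of an association between curing temperature and tensile strength.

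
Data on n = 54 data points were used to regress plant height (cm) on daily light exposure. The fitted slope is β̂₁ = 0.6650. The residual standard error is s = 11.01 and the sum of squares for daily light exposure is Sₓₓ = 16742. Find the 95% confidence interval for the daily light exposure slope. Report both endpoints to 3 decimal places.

SE(β̂₁) = s/√Sₓₓ = 11.01/√16742 = 0.085091.
df = n − 2 = 52.
t* = t_{0.025, 52} = 2.006647.
Margin = t* × SE = 2.006647 × 0.085091 = 0.17075.
CI: 0.6650 ± 0.17075 → (0.494, 0.836).
With 95% confidence, each one-unit increase in daily light exposure is associated with a change of between 0.494 and 0.836 cm in plant height.

(0.494, 0.836)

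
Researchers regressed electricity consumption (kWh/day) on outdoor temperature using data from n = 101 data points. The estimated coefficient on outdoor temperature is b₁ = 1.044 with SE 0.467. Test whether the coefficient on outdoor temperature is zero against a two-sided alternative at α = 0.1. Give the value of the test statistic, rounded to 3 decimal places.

H₀: β₁ = 0 vs H₁: β₁ ≠ 0.
t = (b₁ − β₁⁰)/SE = 1.044 / 0.467 = 2.236.
df = n − 2 = 101 − 2 = 99.
Two-sided p ≈ 0.0276, which is < 0.1, so reject H₀.
There is evidence that outdoor temperature is associated with electricity consumption.

t = 2.236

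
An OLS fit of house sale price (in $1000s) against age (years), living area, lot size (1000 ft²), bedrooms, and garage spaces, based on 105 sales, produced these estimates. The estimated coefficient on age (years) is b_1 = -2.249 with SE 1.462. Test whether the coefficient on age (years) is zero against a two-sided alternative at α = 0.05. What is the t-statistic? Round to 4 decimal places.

H₀: β₁ = 0 vs H₁: β₁ ≠ 0.
t = (b_1 − β₁⁰)/SE = -2.249 / 1.462 = -1.5383.
df = n − k − 1 = 105 − 5 − 1 = 99.
Two-sided p ≈ 0.1272, which is ≥ 0.05, so fail to reject H₀.
The data do not give significant evidence of an association between age (years) and house sale price, after adjusting for the other predictors.

t = -1.5383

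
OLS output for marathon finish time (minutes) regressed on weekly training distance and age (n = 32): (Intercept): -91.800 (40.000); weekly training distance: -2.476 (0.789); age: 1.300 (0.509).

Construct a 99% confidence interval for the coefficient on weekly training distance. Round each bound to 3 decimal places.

Read off: b = -2.476, SE = 0.789 for weekly training distance.
df = n − k − 1 = 32 − 2 − 1 = 29.
t* = t_{0.005, 29} = 2.756386.
Margin = t* × SE = 2.756386 × 0.789 = 2.17479.
CI: -2.476 ± 2.17479 → (-4.651, -0.301).

(-4.651, -0.301)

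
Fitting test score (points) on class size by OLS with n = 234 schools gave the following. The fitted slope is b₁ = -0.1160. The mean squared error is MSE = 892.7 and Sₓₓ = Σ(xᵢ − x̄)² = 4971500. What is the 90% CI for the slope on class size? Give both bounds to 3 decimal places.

SE(b₁) = √(MSE/Sₓₓ) = √(892.7/4971500) = 0.0134001.
df = n − 2 = 232.
t* = t_{0.05, 232} = 1.651448.
Margin = t* × SE = 1.651448 × 0.0134001 = 0.02213.
CI: -0.1160 ± 0.02213 → (-0.138, -0.094).
With 90% confidence, each one-unit increase in class size is associated with a change of between -0.138 and -0.094 points in test score.

(-0.138, -0.094)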